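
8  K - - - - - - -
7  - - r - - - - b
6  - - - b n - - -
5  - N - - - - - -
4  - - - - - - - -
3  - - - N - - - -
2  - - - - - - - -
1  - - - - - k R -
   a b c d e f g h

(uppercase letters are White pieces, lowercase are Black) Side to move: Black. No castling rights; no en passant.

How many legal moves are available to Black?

Black to move; king on f1.
In check: yes, from the white rook on g1.
Legal moves: Ke2, Kxg1.
Count: 2.

2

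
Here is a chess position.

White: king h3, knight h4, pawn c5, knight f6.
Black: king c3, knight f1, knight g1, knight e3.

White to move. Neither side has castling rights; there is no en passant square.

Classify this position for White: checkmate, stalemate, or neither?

checkmate

White to move; white king on h3.
In check: yes, from the black knight on g1.
King squares — g2: attacked by Ne3; h2: attacked by Nf1; g3: attacked by Nf1; g4: attacked by Ne3; h4: own knight.
Legal moves for White: none.
In check with no legal moves → checkmate.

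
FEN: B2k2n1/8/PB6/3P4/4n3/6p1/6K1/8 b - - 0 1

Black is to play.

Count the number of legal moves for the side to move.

4

Black to move; king on d8.
In check: yes, from the white bishop on b6.
Legal moves: Ke8, Kc8, Ke7, Kd7.
Count: 4.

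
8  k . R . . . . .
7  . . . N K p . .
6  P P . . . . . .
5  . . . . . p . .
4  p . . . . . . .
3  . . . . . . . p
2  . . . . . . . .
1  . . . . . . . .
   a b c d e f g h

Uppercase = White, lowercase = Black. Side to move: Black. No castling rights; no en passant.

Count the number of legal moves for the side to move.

Black to move; king on a8.
In check: yes, from the white rook on c8.
Legal moves: none.
Count: 0.

0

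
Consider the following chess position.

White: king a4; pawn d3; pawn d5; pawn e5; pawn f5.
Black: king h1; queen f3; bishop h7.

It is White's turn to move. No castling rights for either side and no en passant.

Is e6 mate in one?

no

After e6: black king on h1; in check: no.
Black is not in check, so this cannot be checkmate.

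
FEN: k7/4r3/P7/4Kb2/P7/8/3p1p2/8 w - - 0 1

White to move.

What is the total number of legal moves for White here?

6

White to move; king on e5.
In check: yes, from the black rook on e7.
Legal moves: Kf6, Kd6, Kxf5, Kd5, Kf4, Kd4.
Count: 6.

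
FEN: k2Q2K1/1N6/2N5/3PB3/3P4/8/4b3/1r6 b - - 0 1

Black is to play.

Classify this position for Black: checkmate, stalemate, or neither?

neither

Black to move; black king on a8.
In check: yes, from the white queen on d8.
King squares — a7: attacked by Nc6; b7: available; b8: attacked by Be5.
Legal moves for Black: Kxb7.
Black is in check but has 1 legal move → neither.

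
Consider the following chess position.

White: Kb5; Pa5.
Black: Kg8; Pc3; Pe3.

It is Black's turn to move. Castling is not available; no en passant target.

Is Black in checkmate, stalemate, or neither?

neither

Black to move; black king on g8.
In check: no.
Legal moves for Black: Kh8, Kf8, Kh7, Kg7, Kf7, e2, c2.
Black has 7 legal moves and is not in check → neither.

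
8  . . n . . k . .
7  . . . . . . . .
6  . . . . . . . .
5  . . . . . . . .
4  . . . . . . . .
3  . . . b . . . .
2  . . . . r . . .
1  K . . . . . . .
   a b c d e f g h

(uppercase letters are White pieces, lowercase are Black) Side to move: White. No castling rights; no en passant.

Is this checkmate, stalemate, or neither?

stalemate

White to move; white king on a1.
In check: no.
King squares — b1: attacked by Bd3; a2: attacked by Re2; b2: attacked by Re2.
Legal moves for White: none.
Not in check and no legal moves → stalemate.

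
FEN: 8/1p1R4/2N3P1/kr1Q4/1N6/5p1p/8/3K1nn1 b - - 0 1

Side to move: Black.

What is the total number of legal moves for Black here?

3

Black to move; king on a5.
In check: yes, from the white knight on c6.
Legal moves: Kb6, Ka4, bxc6.
Count: 3.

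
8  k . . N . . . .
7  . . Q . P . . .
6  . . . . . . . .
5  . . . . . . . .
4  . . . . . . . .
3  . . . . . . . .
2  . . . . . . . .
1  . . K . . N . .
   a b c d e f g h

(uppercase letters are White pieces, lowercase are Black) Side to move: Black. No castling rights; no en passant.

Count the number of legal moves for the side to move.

0

Black to move; king on a8.
In check: no.
Legal moves: none.
Count: 0.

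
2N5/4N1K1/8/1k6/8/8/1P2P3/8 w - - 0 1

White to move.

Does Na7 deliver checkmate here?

After Na7: black king on b5; in check: yes, from the white knight on a7.
Black has 7 legal replies: Kb6, Ka6, Kc5, Ka5, Kc4, Kb4, Ka4.
In check but a legal move exists → not checkmate.

no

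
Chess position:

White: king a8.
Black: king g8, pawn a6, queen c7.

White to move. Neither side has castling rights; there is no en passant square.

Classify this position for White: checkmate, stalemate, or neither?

stalemate

White to move; white king on a8.
In check: no.
King squares — a7: attacked by Qc7; b7: attacked by Qc7; b8: attacked by Qc7.
Legal moves for White: none.
Not in check and no legal moves → stalemate.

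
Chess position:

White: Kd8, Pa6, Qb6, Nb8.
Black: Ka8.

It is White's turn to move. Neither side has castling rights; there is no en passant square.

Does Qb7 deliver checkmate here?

After Qb7: black king on a8; in check: yes, from the white queen on b7.
King squares — a7: attacked by Qb7; b7: attacked by Pa6; b8: attacked by Qb7.
Black has no legal moves → checkmate.

yes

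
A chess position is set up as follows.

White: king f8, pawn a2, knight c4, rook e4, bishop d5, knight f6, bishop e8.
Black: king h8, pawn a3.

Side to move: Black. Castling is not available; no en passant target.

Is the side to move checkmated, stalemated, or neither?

Black to move; black king on h8.
In check: no.
King squares — g7: attacked by Kf8; h7: attacked by Nf6; g8: attacked by Bd5.
Legal moves for Black: none.
Not in check and no legal moves → stalemate.

stalemate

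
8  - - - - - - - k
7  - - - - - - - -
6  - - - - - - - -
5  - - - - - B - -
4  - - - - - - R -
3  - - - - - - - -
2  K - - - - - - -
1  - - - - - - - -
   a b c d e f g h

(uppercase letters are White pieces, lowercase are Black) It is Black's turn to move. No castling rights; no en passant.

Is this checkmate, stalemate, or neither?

stalemate

Black to move; black king on h8.
In check: no.
King squares — g7: attacked by Rg4; h7: attacked by Bf5; g8: attacked by Rg4.
Legal moves for Black: none.
Not in check and no legal moves → stalemate.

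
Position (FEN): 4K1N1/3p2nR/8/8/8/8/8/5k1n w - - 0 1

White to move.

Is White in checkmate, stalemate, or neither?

White to move; white king on e8.
In check: yes, from the black knight on g7.
Legal moves for White: Kf8, Kd8, Kf7, Ke7, Kxd7, Rxg7.
White is in check but has 6 legal moves → neither.

neither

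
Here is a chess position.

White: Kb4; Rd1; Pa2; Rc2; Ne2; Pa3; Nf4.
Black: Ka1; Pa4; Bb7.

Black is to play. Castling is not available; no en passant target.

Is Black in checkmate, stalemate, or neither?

checkmate

Black to move; black king on a1.
In check: yes, from the white rook on d1.
King squares — b1: attacked by Rd1; a2: attacked by Rc2; b2: attacked by Rc2.
Legal moves for Black: none.
In check with no legal moves → checkmate.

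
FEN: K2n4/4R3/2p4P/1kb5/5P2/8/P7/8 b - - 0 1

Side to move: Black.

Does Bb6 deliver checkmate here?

After Bb6: white king on a8; in check: no.
White is not in check, so this cannot be checkmate.

no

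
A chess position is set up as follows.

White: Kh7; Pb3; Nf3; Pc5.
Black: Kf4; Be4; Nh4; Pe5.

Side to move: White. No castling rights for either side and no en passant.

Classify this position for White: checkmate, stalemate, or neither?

neither

White to move; white king on h7.
In check: yes, from the black bishop on e4.
Legal moves for White: Kh8, Kg8, Kg7, Kh6.
White is in check but has 4 legal moves → neither.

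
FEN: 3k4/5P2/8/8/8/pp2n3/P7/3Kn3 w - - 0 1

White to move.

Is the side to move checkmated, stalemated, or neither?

neither

White to move; white king on d1.
In check: yes, from the black knight on e3.
Legal moves for White: Ke2, Kd2, Kxe1, Kc1.
White is in check but has 4 legal moves → neither.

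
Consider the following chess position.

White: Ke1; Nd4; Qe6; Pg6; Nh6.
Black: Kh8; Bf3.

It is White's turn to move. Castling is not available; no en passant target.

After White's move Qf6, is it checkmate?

After Qf6: black king on h8; in check: yes, from the white queen on f6.
King squares — g7: attacked by Qf6; h7: attacked by Pg6; g8: attacked by Nh6.
Black has no legal moves → checkmate.

yes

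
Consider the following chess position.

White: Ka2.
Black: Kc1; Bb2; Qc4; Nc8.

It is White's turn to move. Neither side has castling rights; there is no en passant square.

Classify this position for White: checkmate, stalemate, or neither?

White to move; white king on a2.
In check: yes, from the black queen on c4.
King squares — a1: attacked by Bb2; b1: attacked by Kc1; b2: attacked by Kc1; a3: attacked by Bb2; b3: attacked by Qc4.
Legal moves for White: none.
In check with no legal moves → checkmate.

checkmate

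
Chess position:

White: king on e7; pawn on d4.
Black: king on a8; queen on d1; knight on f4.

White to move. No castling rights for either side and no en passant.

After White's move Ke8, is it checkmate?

After Ke8: black king on a8; in check: no.
Black is not in check, so this cannot be checkmate.

no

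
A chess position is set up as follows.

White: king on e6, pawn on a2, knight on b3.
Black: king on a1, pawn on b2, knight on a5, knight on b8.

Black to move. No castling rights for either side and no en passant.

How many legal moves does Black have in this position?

3

Black to move; king on a1.
In check: yes, from the white knight on b3.
Legal moves: Kxa2, Kb1, Nxb3.
Count: 3.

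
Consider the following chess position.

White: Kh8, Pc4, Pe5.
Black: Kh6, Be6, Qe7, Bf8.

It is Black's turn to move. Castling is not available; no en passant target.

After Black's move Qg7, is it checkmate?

After Qg7: white king on h8; in check: yes, from the black queen on g7.
King squares — g7: attacked by Kh6; h7: attacked by Kh6; g8: attacked by Be6.
White has no legal moves → checkmate.

yes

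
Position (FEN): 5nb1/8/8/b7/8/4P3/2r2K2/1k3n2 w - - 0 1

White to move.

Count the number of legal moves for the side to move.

3

White to move; king on f2.
In check: yes, from the black rook on c2.
Legal moves: Kf3, Kg1, Kxf1.
Count: 3.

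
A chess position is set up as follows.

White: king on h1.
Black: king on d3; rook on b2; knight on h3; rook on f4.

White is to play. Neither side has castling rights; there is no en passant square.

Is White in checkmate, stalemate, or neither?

White to move; white king on h1.
In check: no.
King squares — g1: attacked by Nh3; g2: attacked by Rb2; h2: attacked by Rb2.
Legal moves for White: none.
Not in check and no legal moves → stalemate.

stalemate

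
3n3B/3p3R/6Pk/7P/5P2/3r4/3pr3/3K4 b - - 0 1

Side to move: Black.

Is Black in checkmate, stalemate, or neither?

checkmate

Black to move; black king on h6.
In check: yes, from the white rook on h7.
King squares — g5: attacked by Pf4; h5: attacked by Rh7; g6: attacked by Ph5; g7: attacked by Rh7; h7: attacked by Pg6.
Legal moves for Black: none.
In check with no legal moves → checkmate.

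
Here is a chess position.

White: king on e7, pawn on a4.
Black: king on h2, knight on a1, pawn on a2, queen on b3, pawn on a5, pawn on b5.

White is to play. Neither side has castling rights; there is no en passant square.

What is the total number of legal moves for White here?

7

White to move; king on e7.
In check: no.
Legal moves: Kf8, Ke8, Kd8, Kd7, Kf6, Kd6, axb5.
Count: 7.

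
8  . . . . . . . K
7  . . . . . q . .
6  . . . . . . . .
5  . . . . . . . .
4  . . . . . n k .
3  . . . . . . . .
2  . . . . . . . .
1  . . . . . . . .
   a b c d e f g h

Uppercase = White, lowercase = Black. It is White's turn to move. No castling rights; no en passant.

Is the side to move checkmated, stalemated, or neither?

White to move; white king on h8.
In check: no.
King squares — g7: attacked by Qf7; h7: attacked by Qf7; g8: attacked by Qf7.
Legal moves for White: none.
Not in check and no legal moves → stalemate.

stalemate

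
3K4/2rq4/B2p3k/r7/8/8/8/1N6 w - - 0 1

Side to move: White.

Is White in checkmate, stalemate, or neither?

checkmate

White to move; white king on d8.
In check: yes, from the black queen on d7.
King squares — c7: attacked by Qd7; d7: attacked by Rc7; e7: attacked by Qd7; c8: attacked by Rc7; e8: attacked by Qd7.
Legal moves for White: none.
In check with no legal moves → checkmate.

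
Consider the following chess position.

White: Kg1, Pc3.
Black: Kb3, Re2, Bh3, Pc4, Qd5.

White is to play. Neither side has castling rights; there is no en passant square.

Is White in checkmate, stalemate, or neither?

White to move; white king on g1.
In check: no.
King squares — f1: attacked by Bh3; h1: attacked by Qd5; f2: attacked by Re2; g2: attacked by Re2; h2: attacked by Re2.
Legal moves for White: none.
Not in check and no legal moves → stalemate.

stalemate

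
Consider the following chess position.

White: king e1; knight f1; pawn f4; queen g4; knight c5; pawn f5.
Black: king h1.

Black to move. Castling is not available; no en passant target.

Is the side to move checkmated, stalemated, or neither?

stalemate

Black to move; black king on h1.
In check: no.
King squares — g1: attacked by Qg4; g2: attacked by Qg4; h2: attacked by Nf1.
Legal moves for Black: none.
Not in check and no legal moves → stalemate.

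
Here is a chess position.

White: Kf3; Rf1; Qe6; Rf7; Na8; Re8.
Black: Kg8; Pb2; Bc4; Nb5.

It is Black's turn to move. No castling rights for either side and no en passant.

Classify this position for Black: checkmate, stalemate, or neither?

Black to move; black king on g8.
In check: yes, from the white rook on e8.
King squares — f7: attacked by Qe6; g7: attacked by Rf7; h7: attacked by Rf7; f8: attacked by Rf7; h8: attacked by Re8.
Legal moves for Black: none.
In check with no legal moves → checkmate.

checkmate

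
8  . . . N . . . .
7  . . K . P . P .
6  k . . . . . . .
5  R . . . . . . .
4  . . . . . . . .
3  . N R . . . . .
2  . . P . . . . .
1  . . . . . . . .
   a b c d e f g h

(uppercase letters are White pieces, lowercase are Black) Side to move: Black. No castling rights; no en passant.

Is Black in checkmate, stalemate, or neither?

Black to move; black king on a6.
In check: yes, from the white rook on a5.
King squares — a5: attacked by Nb3; b5: attacked by Ra5; b6: attacked by Kc7; a7: attacked by Ra5; b7: attacked by Kc7.
Legal moves for Black: none.
In check with no legal moves → checkmate.

checkmate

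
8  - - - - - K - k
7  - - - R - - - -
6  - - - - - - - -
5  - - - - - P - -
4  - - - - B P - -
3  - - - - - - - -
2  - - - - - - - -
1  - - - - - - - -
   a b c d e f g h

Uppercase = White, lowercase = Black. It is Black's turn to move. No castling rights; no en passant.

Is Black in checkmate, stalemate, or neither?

Black to move; black king on h8.
In check: no.
King squares — g7: attacked by Rd7; h7: attacked by Rd7; g8: attacked by Kf8.
Legal moves for Black: none.
Not in check and no legal moves → stalemate.

stalemate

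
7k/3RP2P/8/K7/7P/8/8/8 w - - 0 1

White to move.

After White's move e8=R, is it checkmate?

After e8=R: black king on h8; in check: yes, from the white rook on e8.
King squares — g7: attacked by Rd7; h7: attacked by Rd7; g8: attacked by Ph7.
Black has no legal moves → checkmate.

yes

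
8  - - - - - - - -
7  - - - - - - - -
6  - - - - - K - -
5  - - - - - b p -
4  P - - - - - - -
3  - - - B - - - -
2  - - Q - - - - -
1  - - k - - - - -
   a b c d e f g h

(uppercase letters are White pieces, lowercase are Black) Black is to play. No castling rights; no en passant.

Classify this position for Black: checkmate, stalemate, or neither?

Black to move; black king on c1.
In check: yes, from the white queen on c2.
King squares — b1: attacked by Qc2; d1: attacked by Qc2; b2: attacked by Qc2; c2: attacked by Bd3; d2: attacked by Qc2.
Legal moves for Black: none.
In check with no legal moves → checkmate.

checkmate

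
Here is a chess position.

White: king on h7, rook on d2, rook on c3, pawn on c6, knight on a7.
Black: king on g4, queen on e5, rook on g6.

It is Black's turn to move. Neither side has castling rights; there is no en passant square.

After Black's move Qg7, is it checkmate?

After Qg7: white king on h7; in check: yes, from the black queen on g7.
King squares — g6: attacked by Qg7; h6: attacked by Rg6; g7: attacked by Rg6; g8: attacked by Qg7; h8: attacked by Qg7.
White has no legal moves → checkmate.

yes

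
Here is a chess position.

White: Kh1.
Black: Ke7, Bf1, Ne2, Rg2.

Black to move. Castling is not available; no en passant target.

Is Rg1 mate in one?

no

After Rg1: white king on h1; in check: yes, from the black rook on g1.
White has 1 legal reply: Kh2.
In check but a legal move exists → not checkmate.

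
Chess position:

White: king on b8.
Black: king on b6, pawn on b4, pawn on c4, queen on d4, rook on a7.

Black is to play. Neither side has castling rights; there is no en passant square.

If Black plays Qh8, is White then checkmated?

After Qh8: white king on b8; in check: yes, from the black queen on h8.
King squares — a7: attacked by Kb6; b7: attacked by Kb6; c7: attacked by Kb6; a8: attacked by Ra7; c8: attacked by Qh8.
White has no legal moves → checkmate.

yes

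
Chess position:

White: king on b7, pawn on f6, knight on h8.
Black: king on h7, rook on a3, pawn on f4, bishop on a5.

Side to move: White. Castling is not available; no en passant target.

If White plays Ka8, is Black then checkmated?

After Ka8: black king on h7; in check: no.
Black is not in check, so this cannot be checkmate.

no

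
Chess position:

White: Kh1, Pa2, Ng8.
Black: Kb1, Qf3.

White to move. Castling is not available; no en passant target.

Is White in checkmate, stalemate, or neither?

neither

White to move; white king on h1.
In check: yes, from the black queen on f3.
Legal moves for White: Kh2, Kg1.
White is in check but has 2 legal moves → neither.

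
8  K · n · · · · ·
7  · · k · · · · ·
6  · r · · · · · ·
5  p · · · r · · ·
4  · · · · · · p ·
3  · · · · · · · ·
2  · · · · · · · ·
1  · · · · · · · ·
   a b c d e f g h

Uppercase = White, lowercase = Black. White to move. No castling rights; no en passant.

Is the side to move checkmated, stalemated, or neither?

stalemate

White to move; white king on a8.
In check: no.
King squares — a7: attacked by Nc8; b7: attacked by Rb6; b8: attacked by Rb6.
Legal moves for White: none.
Not in check and no legal moves → stalemate.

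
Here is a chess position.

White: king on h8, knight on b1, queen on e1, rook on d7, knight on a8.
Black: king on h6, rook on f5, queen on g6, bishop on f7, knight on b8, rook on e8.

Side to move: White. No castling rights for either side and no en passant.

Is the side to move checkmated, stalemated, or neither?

neither

White to move; white king on h8.
In check: yes, from the black rook on e8.
King squares — g7: attacked by Qg6; h7: attacked by Qg6; g8: attacked by Qg6.
Legal moves for White: Qxe8.
White is in check but has 1 legal move → neither.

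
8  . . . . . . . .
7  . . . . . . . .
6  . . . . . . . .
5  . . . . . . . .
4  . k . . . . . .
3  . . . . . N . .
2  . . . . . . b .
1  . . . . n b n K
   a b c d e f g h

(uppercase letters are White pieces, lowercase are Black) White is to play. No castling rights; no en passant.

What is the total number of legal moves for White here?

White to move; king on h1.
In check: yes, from the black bishop on g2.
Legal moves: Kh2, Kxg1.
Count: 2.

2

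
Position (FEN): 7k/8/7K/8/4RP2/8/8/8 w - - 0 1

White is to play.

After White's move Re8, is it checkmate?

yes

After Re8: black king on h8; in check: yes, from the white rook on e8.
King squares — g7: attacked by Kh6; h7: attacked by Kh6; g8: attacked by Re8.
Black has no legal moves → checkmate.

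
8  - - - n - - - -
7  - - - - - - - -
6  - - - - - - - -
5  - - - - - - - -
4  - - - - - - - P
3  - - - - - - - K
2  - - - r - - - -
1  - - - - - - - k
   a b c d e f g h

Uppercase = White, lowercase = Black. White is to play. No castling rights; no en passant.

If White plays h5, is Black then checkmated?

After h5: black king on h1; in check: no.
Black is not in check, so this cannot be checkmate.

no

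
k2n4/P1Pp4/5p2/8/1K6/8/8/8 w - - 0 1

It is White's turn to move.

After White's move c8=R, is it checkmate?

no

After c8=R: black king on a8; in check: yes, from the white rook on c8.
Black has 2 legal replies: Kb7, Kxa7.
In check but a legal move exists → not checkmate.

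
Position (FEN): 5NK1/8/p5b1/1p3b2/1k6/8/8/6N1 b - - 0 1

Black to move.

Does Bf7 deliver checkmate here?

no

After Bf7: white king on g8; in check: yes, from the black bishop on f7.
White has 3 legal replies: Kh8, Kg7, Kxf7.
In check but a legal move exists → not checkmate.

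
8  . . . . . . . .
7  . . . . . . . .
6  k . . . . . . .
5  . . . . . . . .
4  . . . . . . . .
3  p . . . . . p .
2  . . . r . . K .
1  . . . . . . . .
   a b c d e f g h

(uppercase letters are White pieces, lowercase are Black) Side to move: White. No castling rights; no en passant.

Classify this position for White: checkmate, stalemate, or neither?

neither

White to move; white king on g2.
In check: yes, from the black rook on d2.
Legal moves for White: Kh3, Kxg3, Kf3, Kh1, Kg1, Kf1.
White is in check but has 6 legal moves → neither.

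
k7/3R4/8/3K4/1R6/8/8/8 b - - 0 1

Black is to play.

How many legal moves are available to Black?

Black to move; king on a8.
In check: no.
Legal moves: none.
Count: 0.

0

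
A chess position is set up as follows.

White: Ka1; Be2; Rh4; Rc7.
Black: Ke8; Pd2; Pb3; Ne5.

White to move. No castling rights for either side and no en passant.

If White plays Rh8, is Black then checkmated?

yes

After Rh8: black king on e8; in check: yes, from the white rook on h8.
King squares — d7: attacked by Rc7; e7: attacked by Rc7; f7: attacked by Rc7; d8: attacked by Rh8; f8: attacked by Rh8.
Black has no legal moves → checkmate.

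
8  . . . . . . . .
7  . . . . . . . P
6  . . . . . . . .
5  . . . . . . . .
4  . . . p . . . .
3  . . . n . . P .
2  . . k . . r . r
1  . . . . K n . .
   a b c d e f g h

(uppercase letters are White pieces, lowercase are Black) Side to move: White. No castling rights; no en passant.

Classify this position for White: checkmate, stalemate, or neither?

checkmate

White to move; white king on e1.
In check: yes, from the black knight on d3.
King squares — d1: attacked by Kc2; f1: attacked by Rf2; d2: attacked by Nf1; e2: attacked by Rf2; f2: attacked by Rh2.
Legal moves for White: none.
In check with no legal moves → checkmate.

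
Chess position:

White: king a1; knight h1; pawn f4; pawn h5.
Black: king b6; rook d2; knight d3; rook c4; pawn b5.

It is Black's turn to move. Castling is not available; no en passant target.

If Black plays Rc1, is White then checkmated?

After Rc1: white king on a1; in check: yes, from the black rook on c1.
King squares — b1: attacked by Rc1; a2: attacked by Rd2; b2: attacked by Rd2.
White has no legal moves → checkmate.

yes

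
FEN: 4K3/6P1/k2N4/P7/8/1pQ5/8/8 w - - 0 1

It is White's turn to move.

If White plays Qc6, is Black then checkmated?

After Qc6: black king on a6; in check: yes, from the white queen on c6.
Black has 2 legal replies: Ka7, Kxa5.
In check but a legal move exists → not checkmate.

no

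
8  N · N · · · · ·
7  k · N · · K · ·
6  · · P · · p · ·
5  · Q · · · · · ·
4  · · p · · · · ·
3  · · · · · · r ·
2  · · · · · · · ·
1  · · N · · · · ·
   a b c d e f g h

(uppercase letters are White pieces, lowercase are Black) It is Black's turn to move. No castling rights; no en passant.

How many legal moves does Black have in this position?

Black to move; king on a7.
In check: yes, from the white knight on c8.
Legal moves: none.
Count: 0.

0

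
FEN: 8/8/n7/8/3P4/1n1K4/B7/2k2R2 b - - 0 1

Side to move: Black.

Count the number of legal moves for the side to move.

1

Black to move; king on c1.
In check: yes, from the white rook on f1.
Legal moves: Kb2.
Count: 1.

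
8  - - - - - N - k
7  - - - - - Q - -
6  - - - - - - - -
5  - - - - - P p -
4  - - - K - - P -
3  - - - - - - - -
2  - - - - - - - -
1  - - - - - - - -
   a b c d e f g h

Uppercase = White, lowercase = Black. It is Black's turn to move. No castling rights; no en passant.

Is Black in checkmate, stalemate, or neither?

Black to move; black king on h8.
In check: no.
King squares — g7: attacked by Qf7; h7: attacked by Qf7; g8: attacked by Qf7.
Legal moves for Black: none.
Not in check and no legal moves → stalemate.

stalemate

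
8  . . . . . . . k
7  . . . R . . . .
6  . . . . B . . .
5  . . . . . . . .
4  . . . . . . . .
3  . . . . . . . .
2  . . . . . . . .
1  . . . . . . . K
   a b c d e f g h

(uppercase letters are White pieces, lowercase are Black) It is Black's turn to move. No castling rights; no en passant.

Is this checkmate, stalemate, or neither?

Black to move; black king on h8.
In check: no.
King squares — g7: attacked by Rd7; h7: attacked by Rd7; g8: attacked by Be6.
Legal moves for Black: none.
Not in check and no legal moves → stalemate.

stalemate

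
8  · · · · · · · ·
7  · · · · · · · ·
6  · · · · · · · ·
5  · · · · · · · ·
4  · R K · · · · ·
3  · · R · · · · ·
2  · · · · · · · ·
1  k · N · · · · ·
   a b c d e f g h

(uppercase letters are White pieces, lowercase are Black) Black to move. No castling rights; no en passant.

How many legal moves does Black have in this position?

Black to move; king on a1.
In check: no.
Legal moves: none.
Count: 0.

0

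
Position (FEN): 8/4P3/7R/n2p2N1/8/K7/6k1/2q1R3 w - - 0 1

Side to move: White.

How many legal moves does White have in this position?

4

White to move; king on a3.
In check: yes, from the black queen on c1.
Legal moves: Kb4, Ka4, Ka2, Rxc1.
Count: 4.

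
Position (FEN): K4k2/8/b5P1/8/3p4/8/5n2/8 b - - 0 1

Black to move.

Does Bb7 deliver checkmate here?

no

After Bb7: white king on a8; in check: yes, from the black bishop on b7.
White has 3 legal replies: Kb8, Kxb7, Ka7.
In check but a legal move exists → not checkmate.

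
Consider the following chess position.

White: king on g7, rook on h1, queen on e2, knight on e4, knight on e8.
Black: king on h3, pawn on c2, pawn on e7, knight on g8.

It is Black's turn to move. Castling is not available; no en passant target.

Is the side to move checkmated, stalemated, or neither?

checkmate

Black to move; black king on h3.
In check: yes, from the white rook on h1.
King squares — g2: attacked by Qe2; h2: attacked by Rh1; g3: attacked by Ne4; g4: attacked by Qe2; h4: attacked by Rh1.
Legal moves for Black: none.
In check with no legal moves → checkmate.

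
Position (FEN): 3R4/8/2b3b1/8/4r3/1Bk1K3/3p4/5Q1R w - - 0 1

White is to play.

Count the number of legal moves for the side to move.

White to move; king on e3.
In check: yes, from the black rook on e4.
Legal moves: Kf3, Kf2.
Count: 2.

2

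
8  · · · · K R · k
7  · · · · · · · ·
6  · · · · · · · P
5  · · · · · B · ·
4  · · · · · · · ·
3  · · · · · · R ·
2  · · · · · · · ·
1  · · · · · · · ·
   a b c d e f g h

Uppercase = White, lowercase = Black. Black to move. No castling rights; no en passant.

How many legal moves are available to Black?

Black to move; king on h8.
In check: yes, from the white rook on f8.
Legal moves: none.
Count: 0.

0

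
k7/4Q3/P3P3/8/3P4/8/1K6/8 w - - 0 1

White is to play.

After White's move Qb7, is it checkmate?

yes

After Qb7: black king on a8; in check: yes, from the white queen on b7.
King squares — a7: attacked by Qb7; b7: attacked by Pa6; b8: attacked by Qb7.
Black has no legal moves → checkmate.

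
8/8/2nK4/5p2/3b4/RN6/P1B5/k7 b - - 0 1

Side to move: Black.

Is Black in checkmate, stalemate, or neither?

Black to move; black king on a1.
In check: yes, from the white knight on b3.
Legal moves for Black: Kb2.
Black is in check but has 1 legal move → neither.

neither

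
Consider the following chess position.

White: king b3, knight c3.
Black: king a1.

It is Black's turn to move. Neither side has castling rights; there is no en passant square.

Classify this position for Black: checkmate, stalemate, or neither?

stalemate

Black to move; black king on a1.
In check: no.
King squares — b1: attacked by Nc3; a2: attacked by Kb3; b2: attacked by Kb3.
Legal moves for Black: none.
Not in check and no legal moves → stalemate.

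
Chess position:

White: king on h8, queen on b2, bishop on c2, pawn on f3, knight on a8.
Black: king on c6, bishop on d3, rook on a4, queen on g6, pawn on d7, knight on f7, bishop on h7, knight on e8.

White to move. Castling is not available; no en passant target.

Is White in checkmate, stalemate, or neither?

White to move; white king on h8.
In check: yes, from the black knight on f7.
King squares — g7: attacked by Qg6; h7: attacked by Qg6; g8: attacked by Qg6.
Legal moves for White: none.
In check with no legal moves → checkmate.

checkmate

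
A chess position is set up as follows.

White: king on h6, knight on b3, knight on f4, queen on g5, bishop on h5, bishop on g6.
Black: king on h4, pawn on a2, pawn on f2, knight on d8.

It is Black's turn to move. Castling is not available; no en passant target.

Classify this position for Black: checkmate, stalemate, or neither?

Black to move; black king on h4.
In check: yes, from the white queen on g5.
King squares — g3: attacked by Qg5; h3: attacked by Nf4; g4: attacked by Qg5; g5: attacked by Kh6; h5: attacked by Nf4.
Legal moves for Black: none.
In check with no legal moves → checkmate.

checkmate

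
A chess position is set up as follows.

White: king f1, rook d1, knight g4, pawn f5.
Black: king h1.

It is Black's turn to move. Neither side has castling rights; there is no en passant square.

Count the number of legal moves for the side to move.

0

Black to move; king on h1.
In check: no.
Legal moves: none.
Count: 0.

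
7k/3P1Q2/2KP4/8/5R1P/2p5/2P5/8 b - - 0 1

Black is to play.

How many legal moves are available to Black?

Black to move; king on h8.
In check: no.
Legal moves: none.
Count: 0.

0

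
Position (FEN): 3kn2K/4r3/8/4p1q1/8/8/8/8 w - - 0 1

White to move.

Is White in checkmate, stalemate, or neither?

White to move; white king on h8.
In check: no.
King squares — g7: attacked by Qg5; h7: attacked by Re7; g8: attacked by Qg5.
Legal moves for White: none.
Not in check and no legal moves → stalemate.

stalemate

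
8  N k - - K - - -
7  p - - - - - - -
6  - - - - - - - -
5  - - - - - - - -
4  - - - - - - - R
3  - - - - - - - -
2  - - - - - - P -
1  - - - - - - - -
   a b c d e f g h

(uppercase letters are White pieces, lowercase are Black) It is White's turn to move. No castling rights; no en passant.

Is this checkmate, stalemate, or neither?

neither

White to move; white king on e8.
In check: no.
Legal moves for White include: Kf8, Kd8, Kf7, Ke7, Kd7, Nc7, Nb6, Rh8, Rh7, Rh6, Rh5, Rg4, Rf4, Re4, Rd4, Rc4, Rb4+, Ra4, ... (list truncated; more exist).
White has legal moves and is not in check → neither.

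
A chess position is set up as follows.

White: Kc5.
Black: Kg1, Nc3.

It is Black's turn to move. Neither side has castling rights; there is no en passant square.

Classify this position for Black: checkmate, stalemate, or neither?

neither

Black to move; black king on g1.
In check: no.
Legal moves for Black: Nd5, Nb5, Ne4+, Na4+, Ne2, Na2, Nd1, Nb1, Kh2, Kg2, Kf2, Kh1, Kf1.
Black has 13 legal moves and is not in check → neither.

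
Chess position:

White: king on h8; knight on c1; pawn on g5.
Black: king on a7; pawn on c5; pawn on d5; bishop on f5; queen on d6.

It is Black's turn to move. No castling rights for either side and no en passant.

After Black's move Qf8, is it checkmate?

yes

After Qf8: white king on h8; in check: yes, from the black queen on f8.
King squares — g7: attacked by Qf8; h7: attacked by Bf5; g8: attacked by Qf8.
White has no legal moves → checkmate.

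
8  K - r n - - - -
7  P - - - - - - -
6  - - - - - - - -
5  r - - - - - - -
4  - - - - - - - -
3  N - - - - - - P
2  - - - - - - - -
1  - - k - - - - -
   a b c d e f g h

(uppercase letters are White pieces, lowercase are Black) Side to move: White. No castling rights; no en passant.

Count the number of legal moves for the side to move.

0

White to move; king on a8.
In check: yes, from the black rook on c8.
Legal moves: none.
Count: 0.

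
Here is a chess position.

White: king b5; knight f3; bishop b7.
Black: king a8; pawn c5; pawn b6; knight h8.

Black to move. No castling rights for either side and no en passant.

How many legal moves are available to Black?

3

Black to move; king on a8.
In check: yes, from the white bishop on b7.
Legal moves: Kb8, Kxb7, Ka7.
Count: 3.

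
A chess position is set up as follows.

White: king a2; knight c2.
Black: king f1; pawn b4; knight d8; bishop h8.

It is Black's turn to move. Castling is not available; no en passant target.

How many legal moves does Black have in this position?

16

Black to move; king on f1.
In check: no.
Legal moves: Bg7, Bf6, Be5, Bd4, Bc3, Bb2, Ba1, Nf7, Nb7, Ne6, Nc6, Kg2, Kf2, Ke2, Kg1, b3+.
Count: 16.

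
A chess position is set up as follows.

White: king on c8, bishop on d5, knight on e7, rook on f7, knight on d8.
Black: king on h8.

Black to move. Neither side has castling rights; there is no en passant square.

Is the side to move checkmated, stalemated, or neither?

Black to move; black king on h8.
In check: no.
King squares — g7: attacked by Rf7; h7: attacked by Rf7; g8: attacked by Ne7.
Legal moves for Black: none.
Not in check and no legal moves → stalemate.

stalemate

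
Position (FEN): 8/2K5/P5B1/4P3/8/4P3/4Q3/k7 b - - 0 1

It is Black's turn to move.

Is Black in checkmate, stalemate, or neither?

stalemate

Black to move; black king on a1.
In check: no.
King squares — b1: attacked by Bg6; a2: attacked by Qe2; b2: attacked by Qe2.
Legal moves for Black: none.
Not in check and no legal moves → stalemate.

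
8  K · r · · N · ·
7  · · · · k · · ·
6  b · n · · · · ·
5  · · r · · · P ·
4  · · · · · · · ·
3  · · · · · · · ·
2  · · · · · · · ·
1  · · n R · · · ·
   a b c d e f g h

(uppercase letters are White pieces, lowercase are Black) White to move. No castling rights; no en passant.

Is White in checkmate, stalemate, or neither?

checkmate

White to move; white king on a8.
In check: yes, from the black rook on c8.
King squares — a7: attacked by Nc6; b7: attacked by Ba6; b8: attacked by Nc6.
Legal moves for White: none.
In check with no legal moves → checkmate.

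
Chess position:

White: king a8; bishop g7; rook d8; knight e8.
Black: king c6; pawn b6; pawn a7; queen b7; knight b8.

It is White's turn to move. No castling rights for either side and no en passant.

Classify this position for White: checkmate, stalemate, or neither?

White to move; white king on a8.
In check: yes, from the black queen on b7.
King squares — a7: attacked by Qb7; b7: attacked by Kc6; b8: attacked by Qb7.
Legal moves for White: none.
In check with no legal moves → checkmate.

checkmate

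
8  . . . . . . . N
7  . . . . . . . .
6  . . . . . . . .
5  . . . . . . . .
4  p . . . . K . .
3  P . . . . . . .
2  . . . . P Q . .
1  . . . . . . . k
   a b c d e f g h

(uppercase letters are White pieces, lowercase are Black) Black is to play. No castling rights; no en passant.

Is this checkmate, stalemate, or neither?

stalemate

Black to move; black king on h1.
In check: no.
King squares — g1: attacked by Qf2; g2: attacked by Qf2; h2: attacked by Qf2.
Legal moves for Black: none.
Not in check and no legal moves → stalemate.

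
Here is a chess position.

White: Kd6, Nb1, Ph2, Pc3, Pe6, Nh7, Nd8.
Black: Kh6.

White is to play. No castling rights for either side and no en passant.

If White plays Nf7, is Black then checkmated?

After Nf7: black king on h6; in check: yes, from the white knight on f7.
Black has 4 legal replies: Kxh7, Kg7, Kg6, Kh5.
In check but a legal move exists → not checkmate.

no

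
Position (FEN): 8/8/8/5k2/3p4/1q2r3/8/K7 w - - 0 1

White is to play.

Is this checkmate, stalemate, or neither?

White to move; white king on a1.
In check: no.
King squares — b1: attacked by Qb3; a2: attacked by Qb3; b2: attacked by Qb3.
Legal moves for White: none.
Not in check and no legal moves → stalemate.

stalemate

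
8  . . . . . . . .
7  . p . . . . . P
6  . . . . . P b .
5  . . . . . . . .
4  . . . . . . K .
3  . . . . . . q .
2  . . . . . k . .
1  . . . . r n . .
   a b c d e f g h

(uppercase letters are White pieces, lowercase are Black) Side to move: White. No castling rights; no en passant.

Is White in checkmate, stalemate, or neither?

White to move; white king on g4.
In check: yes, from the black queen on g3.
King squares — f3: attacked by Kf2; g3: attacked by Nf1; h3: attacked by Qg3; f4: attacked by Qg3; h4: attacked by Qg3; f5: attacked by Bg6; g5: attacked by Qg3; h5: attacked by Bg6.
Legal moves for White: none.
In check with no legal moves → checkmate.

checkmate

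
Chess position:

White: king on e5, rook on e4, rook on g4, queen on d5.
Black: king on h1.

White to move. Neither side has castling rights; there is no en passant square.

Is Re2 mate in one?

yes

After Re2: black king on h1; in check: yes, from the white queen on d5.
King squares — g1: attacked by Rg4; g2: attacked by Re2; h2: attacked by Re2.
Black has no legal moves → checkmate.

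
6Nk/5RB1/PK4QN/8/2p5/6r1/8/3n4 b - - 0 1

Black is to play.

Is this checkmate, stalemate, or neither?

Black to move; black king on h8.
In check: yes, from the white bishop on g7.
King squares — g7: attacked by Qg6; h7: attacked by Qg6; g8: attacked by Nh6.
Legal moves for Black: none.
In check with no legal moves → checkmate.

checkmate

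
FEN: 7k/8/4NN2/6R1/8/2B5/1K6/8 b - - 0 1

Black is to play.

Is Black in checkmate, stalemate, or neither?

stalemate

Black to move; black king on h8.
In check: no.
King squares — g7: attacked by Rg5; h7: attacked by Nf6; g8: attacked by Rg5.
Legal moves for Black: none.
Not in check and no legal moves → stalemate.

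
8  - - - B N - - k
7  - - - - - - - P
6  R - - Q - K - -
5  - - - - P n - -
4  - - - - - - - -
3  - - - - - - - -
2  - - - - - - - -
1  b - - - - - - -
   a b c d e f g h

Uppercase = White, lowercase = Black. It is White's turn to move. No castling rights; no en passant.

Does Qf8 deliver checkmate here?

After Qf8: black king on h8; in check: yes, from the white queen on f8.
Black has 1 legal reply: Kxh7.
In check but a legal move exists → not checkmate.

no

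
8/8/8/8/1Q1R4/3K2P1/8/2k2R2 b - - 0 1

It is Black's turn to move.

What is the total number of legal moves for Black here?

Black to move; king on c1.
In check: yes, from the white rook on f1.
Legal moves: none.
Count: 0.

0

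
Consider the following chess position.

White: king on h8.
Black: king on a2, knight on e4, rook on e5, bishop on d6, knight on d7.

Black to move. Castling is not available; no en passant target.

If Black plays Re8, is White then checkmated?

no

After Re8: white king on h8; in check: yes, from the black rook on e8.
White has 2 legal replies: Kh7, Kg7.
In check but a legal move exists → not checkmate.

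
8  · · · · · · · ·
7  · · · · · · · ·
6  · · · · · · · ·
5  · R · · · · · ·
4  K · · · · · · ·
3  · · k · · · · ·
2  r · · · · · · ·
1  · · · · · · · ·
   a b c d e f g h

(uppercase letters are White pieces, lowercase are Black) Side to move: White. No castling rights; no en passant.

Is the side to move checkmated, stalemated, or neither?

White to move; white king on a4.
In check: yes, from the black rook on a2.
King squares — a3: attacked by Ra2; b3: attacked by Kc3; b4: attacked by Kc3; a5: attacked by Ra2; b5: own rook.
Legal moves for White: none.
In check with no legal moves → checkmate.

checkmate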